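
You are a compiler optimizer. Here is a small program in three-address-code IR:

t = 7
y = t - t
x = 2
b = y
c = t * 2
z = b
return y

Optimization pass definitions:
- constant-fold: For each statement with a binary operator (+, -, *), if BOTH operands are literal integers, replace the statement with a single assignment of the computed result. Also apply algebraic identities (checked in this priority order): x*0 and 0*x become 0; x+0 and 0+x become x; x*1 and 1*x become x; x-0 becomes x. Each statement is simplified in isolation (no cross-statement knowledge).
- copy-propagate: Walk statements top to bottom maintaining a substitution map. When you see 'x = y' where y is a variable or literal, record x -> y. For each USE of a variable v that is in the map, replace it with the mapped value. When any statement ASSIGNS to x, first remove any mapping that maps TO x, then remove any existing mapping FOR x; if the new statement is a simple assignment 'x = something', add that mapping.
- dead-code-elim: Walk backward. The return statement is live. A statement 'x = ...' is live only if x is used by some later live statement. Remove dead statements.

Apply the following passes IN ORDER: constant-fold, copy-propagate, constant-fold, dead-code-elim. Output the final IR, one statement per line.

Answer: y = 0
return y

Derivation:
Initial IR:
  t = 7
  y = t - t
  x = 2
  b = y
  c = t * 2
  z = b
  return y
After constant-fold (7 stmts):
  t = 7
  y = t - t
  x = 2
  b = y
  c = t * 2
  z = b
  return y
After copy-propagate (7 stmts):
  t = 7
  y = 7 - 7
  x = 2
  b = y
  c = 7 * 2
  z = y
  return y
After constant-fold (7 stmts):
  t = 7
  y = 0
  x = 2
  b = y
  c = 14
  z = y
  return y
After dead-code-elim (2 stmts):
  y = 0
  return y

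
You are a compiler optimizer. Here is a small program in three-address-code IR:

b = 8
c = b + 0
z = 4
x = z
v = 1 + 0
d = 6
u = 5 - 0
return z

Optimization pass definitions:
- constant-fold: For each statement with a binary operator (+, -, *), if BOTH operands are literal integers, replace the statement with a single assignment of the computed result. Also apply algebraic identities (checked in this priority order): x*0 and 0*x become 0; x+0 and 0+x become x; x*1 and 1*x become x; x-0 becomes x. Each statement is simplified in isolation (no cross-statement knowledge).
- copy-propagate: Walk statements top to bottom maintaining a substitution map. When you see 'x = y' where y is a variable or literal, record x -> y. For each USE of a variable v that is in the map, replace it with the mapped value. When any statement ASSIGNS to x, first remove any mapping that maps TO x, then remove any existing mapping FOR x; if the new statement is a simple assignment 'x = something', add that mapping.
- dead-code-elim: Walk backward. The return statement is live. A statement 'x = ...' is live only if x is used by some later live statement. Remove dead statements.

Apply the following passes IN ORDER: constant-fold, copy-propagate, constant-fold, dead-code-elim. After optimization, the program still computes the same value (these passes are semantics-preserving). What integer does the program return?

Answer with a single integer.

Answer: 4

Derivation:
Initial IR:
  b = 8
  c = b + 0
  z = 4
  x = z
  v = 1 + 0
  d = 6
  u = 5 - 0
  return z
After constant-fold (8 stmts):
  b = 8
  c = b
  z = 4
  x = z
  v = 1
  d = 6
  u = 5
  return z
After copy-propagate (8 stmts):
  b = 8
  c = 8
  z = 4
  x = 4
  v = 1
  d = 6
  u = 5
  return 4
After constant-fold (8 stmts):
  b = 8
  c = 8
  z = 4
  x = 4
  v = 1
  d = 6
  u = 5
  return 4
After dead-code-elim (1 stmts):
  return 4
Evaluate:
  b = 8  =>  b = 8
  c = b + 0  =>  c = 8
  z = 4  =>  z = 4
  x = z  =>  x = 4
  v = 1 + 0  =>  v = 1
  d = 6  =>  d = 6
  u = 5 - 0  =>  u = 5
  return z = 4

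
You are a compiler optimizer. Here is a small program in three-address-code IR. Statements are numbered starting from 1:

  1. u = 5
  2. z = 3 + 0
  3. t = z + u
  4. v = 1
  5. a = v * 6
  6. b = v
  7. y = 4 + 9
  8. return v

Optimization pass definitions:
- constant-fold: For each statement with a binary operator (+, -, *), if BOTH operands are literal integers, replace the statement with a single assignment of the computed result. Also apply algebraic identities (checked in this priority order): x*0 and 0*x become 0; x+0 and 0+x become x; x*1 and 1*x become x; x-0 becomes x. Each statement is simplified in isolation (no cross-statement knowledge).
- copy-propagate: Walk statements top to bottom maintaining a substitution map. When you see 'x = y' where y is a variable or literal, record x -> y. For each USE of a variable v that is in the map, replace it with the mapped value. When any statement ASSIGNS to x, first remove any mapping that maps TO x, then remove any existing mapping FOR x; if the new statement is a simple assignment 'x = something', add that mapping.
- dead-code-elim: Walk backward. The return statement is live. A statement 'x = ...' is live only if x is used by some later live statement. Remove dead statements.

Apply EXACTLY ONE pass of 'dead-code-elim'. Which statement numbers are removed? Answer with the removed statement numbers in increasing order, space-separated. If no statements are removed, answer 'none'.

Answer: 1 2 3 5 6 7

Derivation:
Backward liveness scan:
Stmt 1 'u = 5': DEAD (u not in live set [])
Stmt 2 'z = 3 + 0': DEAD (z not in live set [])
Stmt 3 't = z + u': DEAD (t not in live set [])
Stmt 4 'v = 1': KEEP (v is live); live-in = []
Stmt 5 'a = v * 6': DEAD (a not in live set ['v'])
Stmt 6 'b = v': DEAD (b not in live set ['v'])
Stmt 7 'y = 4 + 9': DEAD (y not in live set ['v'])
Stmt 8 'return v': KEEP (return); live-in = ['v']
Removed statement numbers: [1, 2, 3, 5, 6, 7]
Surviving IR:
  v = 1
  return v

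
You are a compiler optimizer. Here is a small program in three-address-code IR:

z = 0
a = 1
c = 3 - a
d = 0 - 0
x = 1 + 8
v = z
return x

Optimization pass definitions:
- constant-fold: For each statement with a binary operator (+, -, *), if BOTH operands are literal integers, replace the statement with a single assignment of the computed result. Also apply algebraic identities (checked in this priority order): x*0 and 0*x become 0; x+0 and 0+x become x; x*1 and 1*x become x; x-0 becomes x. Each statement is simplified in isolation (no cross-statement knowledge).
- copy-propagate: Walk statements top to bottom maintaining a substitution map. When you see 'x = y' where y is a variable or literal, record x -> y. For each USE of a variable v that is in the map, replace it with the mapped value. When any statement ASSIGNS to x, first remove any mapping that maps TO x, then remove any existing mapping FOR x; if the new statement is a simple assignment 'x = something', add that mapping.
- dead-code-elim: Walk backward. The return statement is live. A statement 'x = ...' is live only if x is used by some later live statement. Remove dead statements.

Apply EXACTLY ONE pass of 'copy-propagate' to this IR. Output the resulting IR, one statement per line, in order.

Answer: z = 0
a = 1
c = 3 - 1
d = 0 - 0
x = 1 + 8
v = 0
return x

Derivation:
Applying copy-propagate statement-by-statement:
  [1] z = 0  (unchanged)
  [2] a = 1  (unchanged)
  [3] c = 3 - a  -> c = 3 - 1
  [4] d = 0 - 0  (unchanged)
  [5] x = 1 + 8  (unchanged)
  [6] v = z  -> v = 0
  [7] return x  (unchanged)
Result (7 stmts):
  z = 0
  a = 1
  c = 3 - 1
  d = 0 - 0
  x = 1 + 8
  v = 0
  return x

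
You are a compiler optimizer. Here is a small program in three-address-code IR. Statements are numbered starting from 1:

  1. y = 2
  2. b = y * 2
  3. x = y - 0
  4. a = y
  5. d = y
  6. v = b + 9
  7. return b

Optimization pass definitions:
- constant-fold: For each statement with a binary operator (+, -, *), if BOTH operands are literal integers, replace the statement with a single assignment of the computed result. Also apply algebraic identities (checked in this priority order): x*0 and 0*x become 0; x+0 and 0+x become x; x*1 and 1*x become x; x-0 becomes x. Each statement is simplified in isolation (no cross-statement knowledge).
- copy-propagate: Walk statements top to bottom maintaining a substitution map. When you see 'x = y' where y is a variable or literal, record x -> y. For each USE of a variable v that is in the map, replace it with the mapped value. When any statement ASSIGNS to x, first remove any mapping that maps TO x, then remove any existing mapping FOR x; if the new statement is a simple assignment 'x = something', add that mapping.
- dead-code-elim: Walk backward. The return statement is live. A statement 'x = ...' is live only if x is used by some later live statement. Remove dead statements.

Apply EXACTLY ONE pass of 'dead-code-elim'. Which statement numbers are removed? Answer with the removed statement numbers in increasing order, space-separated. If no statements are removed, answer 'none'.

Answer: 3 4 5 6

Derivation:
Backward liveness scan:
Stmt 1 'y = 2': KEEP (y is live); live-in = []
Stmt 2 'b = y * 2': KEEP (b is live); live-in = ['y']
Stmt 3 'x = y - 0': DEAD (x not in live set ['b'])
Stmt 4 'a = y': DEAD (a not in live set ['b'])
Stmt 5 'd = y': DEAD (d not in live set ['b'])
Stmt 6 'v = b + 9': DEAD (v not in live set ['b'])
Stmt 7 'return b': KEEP (return); live-in = ['b']
Removed statement numbers: [3, 4, 5, 6]
Surviving IR:
  y = 2
  b = y * 2
  return b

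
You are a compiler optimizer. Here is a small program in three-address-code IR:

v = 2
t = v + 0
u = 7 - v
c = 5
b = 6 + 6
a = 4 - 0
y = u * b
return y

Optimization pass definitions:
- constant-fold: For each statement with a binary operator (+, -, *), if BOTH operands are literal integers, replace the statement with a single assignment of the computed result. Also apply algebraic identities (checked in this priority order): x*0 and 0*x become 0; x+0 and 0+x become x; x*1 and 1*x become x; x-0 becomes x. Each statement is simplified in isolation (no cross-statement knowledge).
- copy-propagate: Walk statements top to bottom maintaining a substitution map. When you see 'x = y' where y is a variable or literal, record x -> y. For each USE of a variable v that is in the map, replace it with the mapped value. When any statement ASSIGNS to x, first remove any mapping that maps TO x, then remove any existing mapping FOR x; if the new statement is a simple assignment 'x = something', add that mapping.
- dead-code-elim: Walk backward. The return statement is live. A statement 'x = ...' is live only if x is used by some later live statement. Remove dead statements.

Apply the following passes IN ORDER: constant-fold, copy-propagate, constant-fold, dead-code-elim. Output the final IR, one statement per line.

Initial IR:
  v = 2
  t = v + 0
  u = 7 - v
  c = 5
  b = 6 + 6
  a = 4 - 0
  y = u * b
  return y
After constant-fold (8 stmts):
  v = 2
  t = v
  u = 7 - v
  c = 5
  b = 12
  a = 4
  y = u * b
  return y
After copy-propagate (8 stmts):
  v = 2
  t = 2
  u = 7 - 2
  c = 5
  b = 12
  a = 4
  y = u * 12
  return y
After constant-fold (8 stmts):
  v = 2
  t = 2
  u = 5
  c = 5
  b = 12
  a = 4
  y = u * 12
  return y
After dead-code-elim (3 stmts):
  u = 5
  y = u * 12
  return y

Answer: u = 5
y = u * 12
return y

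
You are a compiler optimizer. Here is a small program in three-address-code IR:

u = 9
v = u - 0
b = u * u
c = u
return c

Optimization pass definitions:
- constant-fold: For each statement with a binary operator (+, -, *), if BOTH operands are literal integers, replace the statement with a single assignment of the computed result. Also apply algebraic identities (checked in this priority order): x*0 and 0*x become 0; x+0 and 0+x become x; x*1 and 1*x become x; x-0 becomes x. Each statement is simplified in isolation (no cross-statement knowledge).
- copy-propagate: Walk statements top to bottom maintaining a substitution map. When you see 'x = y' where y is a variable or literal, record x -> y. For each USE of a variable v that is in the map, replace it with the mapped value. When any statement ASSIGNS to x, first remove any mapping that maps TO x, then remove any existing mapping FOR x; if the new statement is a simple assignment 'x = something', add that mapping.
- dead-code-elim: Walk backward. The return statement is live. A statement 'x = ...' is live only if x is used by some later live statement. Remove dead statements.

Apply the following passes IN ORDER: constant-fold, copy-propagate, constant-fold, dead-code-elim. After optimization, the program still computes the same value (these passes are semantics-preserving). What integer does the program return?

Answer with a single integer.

Initial IR:
  u = 9
  v = u - 0
  b = u * u
  c = u
  return c
After constant-fold (5 stmts):
  u = 9
  v = u
  b = u * u
  c = u
  return c
After copy-propagate (5 stmts):
  u = 9
  v = 9
  b = 9 * 9
  c = 9
  return 9
After constant-fold (5 stmts):
  u = 9
  v = 9
  b = 81
  c = 9
  return 9
After dead-code-elim (1 stmts):
  return 9
Evaluate:
  u = 9  =>  u = 9
  v = u - 0  =>  v = 9
  b = u * u  =>  b = 81
  c = u  =>  c = 9
  return c = 9

Answer: 9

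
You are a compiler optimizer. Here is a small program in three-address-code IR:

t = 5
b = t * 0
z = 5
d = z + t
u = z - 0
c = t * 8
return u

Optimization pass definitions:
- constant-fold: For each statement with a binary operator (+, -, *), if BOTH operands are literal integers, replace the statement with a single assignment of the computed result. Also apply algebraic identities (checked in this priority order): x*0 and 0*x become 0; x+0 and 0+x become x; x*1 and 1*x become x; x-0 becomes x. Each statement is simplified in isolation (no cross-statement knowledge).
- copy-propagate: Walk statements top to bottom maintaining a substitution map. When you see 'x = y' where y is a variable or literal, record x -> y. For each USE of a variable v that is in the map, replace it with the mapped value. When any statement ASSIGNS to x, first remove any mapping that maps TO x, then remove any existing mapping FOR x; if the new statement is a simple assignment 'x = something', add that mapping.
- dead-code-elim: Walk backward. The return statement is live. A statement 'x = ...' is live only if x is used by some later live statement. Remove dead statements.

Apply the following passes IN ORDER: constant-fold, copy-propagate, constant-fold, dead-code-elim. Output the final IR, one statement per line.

Initial IR:
  t = 5
  b = t * 0
  z = 5
  d = z + t
  u = z - 0
  c = t * 8
  return u
After constant-fold (7 stmts):
  t = 5
  b = 0
  z = 5
  d = z + t
  u = z
  c = t * 8
  return u
After copy-propagate (7 stmts):
  t = 5
  b = 0
  z = 5
  d = 5 + 5
  u = 5
  c = 5 * 8
  return 5
After constant-fold (7 stmts):
  t = 5
  b = 0
  z = 5
  d = 10
  u = 5
  c = 40
  return 5
After dead-code-elim (1 stmts):
  return 5

Answer: return 5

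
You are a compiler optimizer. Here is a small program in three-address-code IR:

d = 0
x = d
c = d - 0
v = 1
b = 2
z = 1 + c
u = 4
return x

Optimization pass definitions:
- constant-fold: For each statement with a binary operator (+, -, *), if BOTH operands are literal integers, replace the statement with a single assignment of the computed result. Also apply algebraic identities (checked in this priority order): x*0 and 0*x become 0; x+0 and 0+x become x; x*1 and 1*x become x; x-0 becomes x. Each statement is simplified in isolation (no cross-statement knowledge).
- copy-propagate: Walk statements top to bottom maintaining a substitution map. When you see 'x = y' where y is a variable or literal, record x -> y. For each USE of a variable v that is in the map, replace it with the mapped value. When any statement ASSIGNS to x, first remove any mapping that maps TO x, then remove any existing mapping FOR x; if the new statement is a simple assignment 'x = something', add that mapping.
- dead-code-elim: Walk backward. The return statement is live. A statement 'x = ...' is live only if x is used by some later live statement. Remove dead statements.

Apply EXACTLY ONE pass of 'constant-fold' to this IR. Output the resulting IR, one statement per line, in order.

Answer: d = 0
x = d
c = d
v = 1
b = 2
z = 1 + c
u = 4
return x

Derivation:
Applying constant-fold statement-by-statement:
  [1] d = 0  (unchanged)
  [2] x = d  (unchanged)
  [3] c = d - 0  -> c = d
  [4] v = 1  (unchanged)
  [5] b = 2  (unchanged)
  [6] z = 1 + c  (unchanged)
  [7] u = 4  (unchanged)
  [8] return x  (unchanged)
Result (8 stmts):
  d = 0
  x = d
  c = d
  v = 1
  b = 2
  z = 1 + c
  u = 4
  return x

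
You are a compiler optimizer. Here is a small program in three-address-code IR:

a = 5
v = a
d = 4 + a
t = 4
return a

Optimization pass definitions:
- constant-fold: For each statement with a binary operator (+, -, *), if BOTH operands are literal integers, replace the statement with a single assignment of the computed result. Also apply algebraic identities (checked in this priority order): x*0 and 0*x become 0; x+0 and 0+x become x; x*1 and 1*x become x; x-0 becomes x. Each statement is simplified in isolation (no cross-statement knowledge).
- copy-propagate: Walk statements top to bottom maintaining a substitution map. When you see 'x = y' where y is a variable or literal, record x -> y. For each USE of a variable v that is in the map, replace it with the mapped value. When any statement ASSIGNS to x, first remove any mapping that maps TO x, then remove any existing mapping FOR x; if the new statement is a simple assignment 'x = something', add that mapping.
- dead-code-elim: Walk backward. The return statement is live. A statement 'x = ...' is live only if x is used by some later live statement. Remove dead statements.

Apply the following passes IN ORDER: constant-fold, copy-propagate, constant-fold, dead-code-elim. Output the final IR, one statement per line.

Initial IR:
  a = 5
  v = a
  d = 4 + a
  t = 4
  return a
After constant-fold (5 stmts):
  a = 5
  v = a
  d = 4 + a
  t = 4
  return a
After copy-propagate (5 stmts):
  a = 5
  v = 5
  d = 4 + 5
  t = 4
  return 5
After constant-fold (5 stmts):
  a = 5
  v = 5
  d = 9
  t = 4
  return 5
After dead-code-elim (1 stmts):
  return 5

Answer: return 5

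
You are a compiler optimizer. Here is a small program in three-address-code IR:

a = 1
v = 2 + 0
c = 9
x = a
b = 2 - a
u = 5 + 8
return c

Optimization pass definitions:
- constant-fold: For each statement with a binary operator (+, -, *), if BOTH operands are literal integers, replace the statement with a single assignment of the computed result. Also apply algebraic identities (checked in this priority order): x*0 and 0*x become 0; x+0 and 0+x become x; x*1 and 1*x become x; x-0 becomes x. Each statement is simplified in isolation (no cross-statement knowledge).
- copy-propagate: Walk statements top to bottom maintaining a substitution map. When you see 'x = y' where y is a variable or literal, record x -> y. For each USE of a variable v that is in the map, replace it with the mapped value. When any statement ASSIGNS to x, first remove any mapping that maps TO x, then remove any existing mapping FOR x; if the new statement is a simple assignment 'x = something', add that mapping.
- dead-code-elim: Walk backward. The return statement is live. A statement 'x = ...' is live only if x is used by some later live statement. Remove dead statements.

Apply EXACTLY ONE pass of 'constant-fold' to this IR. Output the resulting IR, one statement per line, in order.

Applying constant-fold statement-by-statement:
  [1] a = 1  (unchanged)
  [2] v = 2 + 0  -> v = 2
  [3] c = 9  (unchanged)
  [4] x = a  (unchanged)
  [5] b = 2 - a  (unchanged)
  [6] u = 5 + 8  -> u = 13
  [7] return c  (unchanged)
Result (7 stmts):
  a = 1
  v = 2
  c = 9
  x = a
  b = 2 - a
  u = 13
  return c

Answer: a = 1
v = 2
c = 9
x = a
b = 2 - a
u = 13
return c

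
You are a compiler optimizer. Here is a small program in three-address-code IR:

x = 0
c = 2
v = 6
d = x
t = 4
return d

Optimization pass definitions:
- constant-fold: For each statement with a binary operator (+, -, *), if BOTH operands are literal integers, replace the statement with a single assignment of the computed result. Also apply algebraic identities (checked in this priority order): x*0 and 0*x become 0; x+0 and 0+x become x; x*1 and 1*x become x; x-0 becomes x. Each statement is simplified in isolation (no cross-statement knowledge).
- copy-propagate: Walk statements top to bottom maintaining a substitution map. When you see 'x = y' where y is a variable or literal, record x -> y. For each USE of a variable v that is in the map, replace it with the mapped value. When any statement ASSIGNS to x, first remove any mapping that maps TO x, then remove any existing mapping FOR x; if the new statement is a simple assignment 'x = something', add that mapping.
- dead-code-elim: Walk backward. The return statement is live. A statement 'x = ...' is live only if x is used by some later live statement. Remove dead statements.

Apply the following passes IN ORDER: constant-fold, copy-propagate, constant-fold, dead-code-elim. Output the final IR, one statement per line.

Initial IR:
  x = 0
  c = 2
  v = 6
  d = x
  t = 4
  return d
After constant-fold (6 stmts):
  x = 0
  c = 2
  v = 6
  d = x
  t = 4
  return d
After copy-propagate (6 stmts):
  x = 0
  c = 2
  v = 6
  d = 0
  t = 4
  return 0
After constant-fold (6 stmts):
  x = 0
  c = 2
  v = 6
  d = 0
  t = 4
  return 0
After dead-code-elim (1 stmts):
  return 0

Answer: return 0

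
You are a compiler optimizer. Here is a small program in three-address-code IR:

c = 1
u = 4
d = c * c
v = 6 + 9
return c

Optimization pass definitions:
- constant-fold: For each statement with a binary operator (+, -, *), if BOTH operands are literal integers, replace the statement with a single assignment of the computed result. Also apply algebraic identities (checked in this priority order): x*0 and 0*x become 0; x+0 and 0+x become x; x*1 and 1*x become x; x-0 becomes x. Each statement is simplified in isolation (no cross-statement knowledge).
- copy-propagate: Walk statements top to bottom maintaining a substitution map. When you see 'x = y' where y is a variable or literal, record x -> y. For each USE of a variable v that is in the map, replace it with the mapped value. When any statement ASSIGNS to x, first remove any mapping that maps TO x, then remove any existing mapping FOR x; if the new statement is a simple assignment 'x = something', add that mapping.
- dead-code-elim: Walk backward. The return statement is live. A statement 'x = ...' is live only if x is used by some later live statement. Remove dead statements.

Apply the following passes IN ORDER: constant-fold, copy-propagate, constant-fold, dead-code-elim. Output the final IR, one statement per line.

Initial IR:
  c = 1
  u = 4
  d = c * c
  v = 6 + 9
  return c
After constant-fold (5 stmts):
  c = 1
  u = 4
  d = c * c
  v = 15
  return c
After copy-propagate (5 stmts):
  c = 1
  u = 4
  d = 1 * 1
  v = 15
  return 1
After constant-fold (5 stmts):
  c = 1
  u = 4
  d = 1
  v = 15
  return 1
After dead-code-elim (1 stmts):
  return 1

Answer: return 1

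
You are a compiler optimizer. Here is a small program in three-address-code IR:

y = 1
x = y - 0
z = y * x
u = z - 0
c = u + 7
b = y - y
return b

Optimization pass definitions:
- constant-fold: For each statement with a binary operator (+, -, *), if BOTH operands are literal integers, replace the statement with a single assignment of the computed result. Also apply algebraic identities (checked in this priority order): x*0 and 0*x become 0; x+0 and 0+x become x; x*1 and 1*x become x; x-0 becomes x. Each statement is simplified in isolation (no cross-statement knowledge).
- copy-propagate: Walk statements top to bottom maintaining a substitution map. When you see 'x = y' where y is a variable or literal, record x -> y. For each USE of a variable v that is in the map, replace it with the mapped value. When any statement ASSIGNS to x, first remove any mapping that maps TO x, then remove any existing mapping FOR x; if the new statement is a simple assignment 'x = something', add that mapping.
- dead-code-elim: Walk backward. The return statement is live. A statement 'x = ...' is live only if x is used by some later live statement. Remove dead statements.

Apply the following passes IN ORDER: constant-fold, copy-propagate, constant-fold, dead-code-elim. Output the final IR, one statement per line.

Initial IR:
  y = 1
  x = y - 0
  z = y * x
  u = z - 0
  c = u + 7
  b = y - y
  return b
After constant-fold (7 stmts):
  y = 1
  x = y
  z = y * x
  u = z
  c = u + 7
  b = y - y
  return b
After copy-propagate (7 stmts):
  y = 1
  x = 1
  z = 1 * 1
  u = z
  c = z + 7
  b = 1 - 1
  return b
After constant-fold (7 stmts):
  y = 1
  x = 1
  z = 1
  u = z
  c = z + 7
  b = 0
  return b
After dead-code-elim (2 stmts):
  b = 0
  return b

Answer: b = 0
return b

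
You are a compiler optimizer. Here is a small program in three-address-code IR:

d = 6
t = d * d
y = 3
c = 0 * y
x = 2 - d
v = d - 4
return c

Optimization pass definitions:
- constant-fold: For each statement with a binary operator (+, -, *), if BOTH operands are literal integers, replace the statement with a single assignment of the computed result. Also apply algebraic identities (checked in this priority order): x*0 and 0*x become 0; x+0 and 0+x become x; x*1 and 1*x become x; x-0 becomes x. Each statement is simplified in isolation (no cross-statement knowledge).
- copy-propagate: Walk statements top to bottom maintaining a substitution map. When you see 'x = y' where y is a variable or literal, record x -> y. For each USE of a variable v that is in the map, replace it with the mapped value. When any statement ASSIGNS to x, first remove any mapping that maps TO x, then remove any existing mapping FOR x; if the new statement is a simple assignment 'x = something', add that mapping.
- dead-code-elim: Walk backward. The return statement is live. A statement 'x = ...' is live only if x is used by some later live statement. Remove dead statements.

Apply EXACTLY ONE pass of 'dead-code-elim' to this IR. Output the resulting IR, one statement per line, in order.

Answer: y = 3
c = 0 * y
return c

Derivation:
Applying dead-code-elim statement-by-statement:
  [7] return c  -> KEEP (return); live=['c']
  [6] v = d - 4  -> DEAD (v not live)
  [5] x = 2 - d  -> DEAD (x not live)
  [4] c = 0 * y  -> KEEP; live=['y']
  [3] y = 3  -> KEEP; live=[]
  [2] t = d * d  -> DEAD (t not live)
  [1] d = 6  -> DEAD (d not live)
Result (3 stmts):
  y = 3
  c = 0 * y
  return c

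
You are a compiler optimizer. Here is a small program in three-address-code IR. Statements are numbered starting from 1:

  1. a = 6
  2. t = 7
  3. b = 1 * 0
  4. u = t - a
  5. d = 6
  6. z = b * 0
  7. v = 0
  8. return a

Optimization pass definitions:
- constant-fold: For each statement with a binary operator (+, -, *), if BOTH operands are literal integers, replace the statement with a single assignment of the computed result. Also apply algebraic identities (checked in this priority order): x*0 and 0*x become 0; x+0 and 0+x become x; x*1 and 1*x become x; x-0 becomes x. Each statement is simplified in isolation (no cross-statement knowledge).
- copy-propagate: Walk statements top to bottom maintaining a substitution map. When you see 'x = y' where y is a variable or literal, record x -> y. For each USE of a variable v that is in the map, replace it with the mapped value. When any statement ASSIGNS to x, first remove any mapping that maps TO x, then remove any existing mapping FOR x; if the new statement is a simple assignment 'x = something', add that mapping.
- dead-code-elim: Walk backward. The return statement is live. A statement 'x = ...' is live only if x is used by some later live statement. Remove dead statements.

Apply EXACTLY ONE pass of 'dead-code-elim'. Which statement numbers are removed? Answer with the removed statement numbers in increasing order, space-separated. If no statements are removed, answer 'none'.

Backward liveness scan:
Stmt 1 'a = 6': KEEP (a is live); live-in = []
Stmt 2 't = 7': DEAD (t not in live set ['a'])
Stmt 3 'b = 1 * 0': DEAD (b not in live set ['a'])
Stmt 4 'u = t - a': DEAD (u not in live set ['a'])
Stmt 5 'd = 6': DEAD (d not in live set ['a'])
Stmt 6 'z = b * 0': DEAD (z not in live set ['a'])
Stmt 7 'v = 0': DEAD (v not in live set ['a'])
Stmt 8 'return a': KEEP (return); live-in = ['a']
Removed statement numbers: [2, 3, 4, 5, 6, 7]
Surviving IR:
  a = 6
  return a

Answer: 2 3 4 5 6 7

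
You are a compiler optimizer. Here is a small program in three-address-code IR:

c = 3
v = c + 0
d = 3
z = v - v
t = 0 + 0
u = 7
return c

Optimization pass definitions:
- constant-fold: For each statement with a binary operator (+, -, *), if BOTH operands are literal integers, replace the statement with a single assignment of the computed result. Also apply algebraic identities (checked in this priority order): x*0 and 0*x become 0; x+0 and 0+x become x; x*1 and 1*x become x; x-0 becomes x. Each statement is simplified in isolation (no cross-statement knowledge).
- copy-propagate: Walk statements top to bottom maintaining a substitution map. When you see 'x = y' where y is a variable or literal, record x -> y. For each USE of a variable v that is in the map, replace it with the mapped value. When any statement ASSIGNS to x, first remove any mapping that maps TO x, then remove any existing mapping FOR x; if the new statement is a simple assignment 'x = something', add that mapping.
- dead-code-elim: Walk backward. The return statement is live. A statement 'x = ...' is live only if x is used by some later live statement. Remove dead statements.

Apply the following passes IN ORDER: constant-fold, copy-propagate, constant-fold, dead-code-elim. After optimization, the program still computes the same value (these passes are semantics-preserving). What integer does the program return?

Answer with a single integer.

Answer: 3

Derivation:
Initial IR:
  c = 3
  v = c + 0
  d = 3
  z = v - v
  t = 0 + 0
  u = 7
  return c
After constant-fold (7 stmts):
  c = 3
  v = c
  d = 3
  z = v - v
  t = 0
  u = 7
  return c
After copy-propagate (7 stmts):
  c = 3
  v = 3
  d = 3
  z = 3 - 3
  t = 0
  u = 7
  return 3
After constant-fold (7 stmts):
  c = 3
  v = 3
  d = 3
  z = 0
  t = 0
  u = 7
  return 3
After dead-code-elim (1 stmts):
  return 3
Evaluate:
  c = 3  =>  c = 3
  v = c + 0  =>  v = 3
  d = 3  =>  d = 3
  z = v - v  =>  z = 0
  t = 0 + 0  =>  t = 0
  u = 7  =>  u = 7
  return c = 3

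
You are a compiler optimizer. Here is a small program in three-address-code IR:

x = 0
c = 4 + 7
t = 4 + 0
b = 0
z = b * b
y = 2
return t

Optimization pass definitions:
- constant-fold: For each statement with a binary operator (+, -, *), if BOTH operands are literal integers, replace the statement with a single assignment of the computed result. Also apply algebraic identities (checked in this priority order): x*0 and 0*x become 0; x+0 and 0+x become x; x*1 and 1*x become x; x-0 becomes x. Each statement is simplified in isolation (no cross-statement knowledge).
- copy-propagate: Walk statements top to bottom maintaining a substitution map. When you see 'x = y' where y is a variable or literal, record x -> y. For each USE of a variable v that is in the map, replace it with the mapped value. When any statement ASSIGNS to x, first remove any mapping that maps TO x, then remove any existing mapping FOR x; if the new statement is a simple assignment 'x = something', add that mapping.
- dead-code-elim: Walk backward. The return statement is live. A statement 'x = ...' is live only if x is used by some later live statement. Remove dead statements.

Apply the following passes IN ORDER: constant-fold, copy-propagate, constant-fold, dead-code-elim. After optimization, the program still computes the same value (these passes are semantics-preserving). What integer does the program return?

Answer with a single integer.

Answer: 4

Derivation:
Initial IR:
  x = 0
  c = 4 + 7
  t = 4 + 0
  b = 0
  z = b * b
  y = 2
  return t
After constant-fold (7 stmts):
  x = 0
  c = 11
  t = 4
  b = 0
  z = b * b
  y = 2
  return t
After copy-propagate (7 stmts):
  x = 0
  c = 11
  t = 4
  b = 0
  z = 0 * 0
  y = 2
  return 4
After constant-fold (7 stmts):
  x = 0
  c = 11
  t = 4
  b = 0
  z = 0
  y = 2
  return 4
After dead-code-elim (1 stmts):
  return 4
Evaluate:
  x = 0  =>  x = 0
  c = 4 + 7  =>  c = 11
  t = 4 + 0  =>  t = 4
  b = 0  =>  b = 0
  z = b * b  =>  z = 0
  y = 2  =>  y = 2
  return t = 4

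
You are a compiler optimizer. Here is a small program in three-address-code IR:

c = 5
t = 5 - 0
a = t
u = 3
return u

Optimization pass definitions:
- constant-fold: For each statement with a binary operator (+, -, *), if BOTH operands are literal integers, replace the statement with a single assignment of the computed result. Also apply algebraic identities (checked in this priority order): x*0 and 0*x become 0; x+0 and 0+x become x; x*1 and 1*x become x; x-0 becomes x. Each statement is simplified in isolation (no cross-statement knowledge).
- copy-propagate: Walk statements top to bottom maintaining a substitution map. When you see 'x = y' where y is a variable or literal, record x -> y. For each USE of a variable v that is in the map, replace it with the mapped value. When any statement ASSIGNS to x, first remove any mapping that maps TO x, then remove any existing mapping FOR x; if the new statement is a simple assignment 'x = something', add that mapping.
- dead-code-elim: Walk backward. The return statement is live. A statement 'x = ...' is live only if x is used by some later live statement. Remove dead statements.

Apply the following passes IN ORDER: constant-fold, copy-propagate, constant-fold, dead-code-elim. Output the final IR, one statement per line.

Initial IR:
  c = 5
  t = 5 - 0
  a = t
  u = 3
  return u
After constant-fold (5 stmts):
  c = 5
  t = 5
  a = t
  u = 3
  return u
After copy-propagate (5 stmts):
  c = 5
  t = 5
  a = 5
  u = 3
  return 3
After constant-fold (5 stmts):
  c = 5
  t = 5
  a = 5
  u = 3
  return 3
After dead-code-elim (1 stmts):
  return 3

Answer: return 3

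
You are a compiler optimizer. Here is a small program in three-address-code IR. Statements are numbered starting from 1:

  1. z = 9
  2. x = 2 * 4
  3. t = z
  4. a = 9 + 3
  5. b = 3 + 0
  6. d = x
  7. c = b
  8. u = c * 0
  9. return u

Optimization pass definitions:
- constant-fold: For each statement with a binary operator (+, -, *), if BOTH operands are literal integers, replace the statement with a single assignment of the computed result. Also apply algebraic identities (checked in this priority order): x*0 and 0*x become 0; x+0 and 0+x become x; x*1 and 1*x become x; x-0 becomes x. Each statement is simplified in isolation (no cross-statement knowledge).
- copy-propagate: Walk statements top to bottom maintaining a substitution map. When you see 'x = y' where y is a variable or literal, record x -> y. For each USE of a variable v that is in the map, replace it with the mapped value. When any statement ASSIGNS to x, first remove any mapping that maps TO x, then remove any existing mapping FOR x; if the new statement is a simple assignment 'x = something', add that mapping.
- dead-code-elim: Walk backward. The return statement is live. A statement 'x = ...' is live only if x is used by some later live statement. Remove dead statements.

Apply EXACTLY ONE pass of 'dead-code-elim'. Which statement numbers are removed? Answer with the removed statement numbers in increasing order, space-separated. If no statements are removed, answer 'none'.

Backward liveness scan:
Stmt 1 'z = 9': DEAD (z not in live set [])
Stmt 2 'x = 2 * 4': DEAD (x not in live set [])
Stmt 3 't = z': DEAD (t not in live set [])
Stmt 4 'a = 9 + 3': DEAD (a not in live set [])
Stmt 5 'b = 3 + 0': KEEP (b is live); live-in = []
Stmt 6 'd = x': DEAD (d not in live set ['b'])
Stmt 7 'c = b': KEEP (c is live); live-in = ['b']
Stmt 8 'u = c * 0': KEEP (u is live); live-in = ['c']
Stmt 9 'return u': KEEP (return); live-in = ['u']
Removed statement numbers: [1, 2, 3, 4, 6]
Surviving IR:
  b = 3 + 0
  c = b
  u = c * 0
  return u

Answer: 1 2 3 4 6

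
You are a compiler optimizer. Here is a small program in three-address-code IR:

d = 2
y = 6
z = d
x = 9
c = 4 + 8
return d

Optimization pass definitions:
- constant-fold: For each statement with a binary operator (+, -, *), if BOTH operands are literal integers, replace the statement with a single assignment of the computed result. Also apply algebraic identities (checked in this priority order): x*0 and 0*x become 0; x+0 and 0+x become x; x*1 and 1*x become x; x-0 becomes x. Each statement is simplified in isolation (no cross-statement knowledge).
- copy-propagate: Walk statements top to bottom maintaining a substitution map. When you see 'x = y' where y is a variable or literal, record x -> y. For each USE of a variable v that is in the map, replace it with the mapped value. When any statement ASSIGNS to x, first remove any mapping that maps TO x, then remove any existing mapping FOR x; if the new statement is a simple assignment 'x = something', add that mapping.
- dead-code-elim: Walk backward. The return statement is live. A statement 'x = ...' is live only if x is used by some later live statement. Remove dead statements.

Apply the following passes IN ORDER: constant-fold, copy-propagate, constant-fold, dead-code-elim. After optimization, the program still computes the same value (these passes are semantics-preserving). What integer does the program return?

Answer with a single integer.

Answer: 2

Derivation:
Initial IR:
  d = 2
  y = 6
  z = d
  x = 9
  c = 4 + 8
  return d
After constant-fold (6 stmts):
  d = 2
  y = 6
  z = d
  x = 9
  c = 12
  return d
After copy-propagate (6 stmts):
  d = 2
  y = 6
  z = 2
  x = 9
  c = 12
  return 2
After constant-fold (6 stmts):
  d = 2
  y = 6
  z = 2
  x = 9
  c = 12
  return 2
After dead-code-elim (1 stmts):
  return 2
Evaluate:
  d = 2  =>  d = 2
  y = 6  =>  y = 6
  z = d  =>  z = 2
  x = 9  =>  x = 9
  c = 4 + 8  =>  c = 12
  return d = 2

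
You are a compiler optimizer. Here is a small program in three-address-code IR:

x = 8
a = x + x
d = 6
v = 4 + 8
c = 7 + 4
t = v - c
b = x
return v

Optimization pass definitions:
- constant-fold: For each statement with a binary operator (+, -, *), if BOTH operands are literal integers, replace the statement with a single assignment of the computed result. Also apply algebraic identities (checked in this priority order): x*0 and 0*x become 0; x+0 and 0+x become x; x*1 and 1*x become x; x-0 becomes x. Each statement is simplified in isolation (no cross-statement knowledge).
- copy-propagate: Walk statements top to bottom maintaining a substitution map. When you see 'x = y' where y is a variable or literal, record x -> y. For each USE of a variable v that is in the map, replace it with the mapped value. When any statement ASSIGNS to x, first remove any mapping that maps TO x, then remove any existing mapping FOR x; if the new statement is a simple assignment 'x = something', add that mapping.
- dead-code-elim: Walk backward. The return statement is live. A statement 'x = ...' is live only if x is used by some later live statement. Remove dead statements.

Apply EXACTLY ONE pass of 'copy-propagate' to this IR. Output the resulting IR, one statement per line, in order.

Applying copy-propagate statement-by-statement:
  [1] x = 8  (unchanged)
  [2] a = x + x  -> a = 8 + 8
  [3] d = 6  (unchanged)
  [4] v = 4 + 8  (unchanged)
  [5] c = 7 + 4  (unchanged)
  [6] t = v - c  (unchanged)
  [7] b = x  -> b = 8
  [8] return v  (unchanged)
Result (8 stmts):
  x = 8
  a = 8 + 8
  d = 6
  v = 4 + 8
  c = 7 + 4
  t = v - c
  b = 8
  return v

Answer: x = 8
a = 8 + 8
d = 6
v = 4 + 8
c = 7 + 4
t = v - c
b = 8
return v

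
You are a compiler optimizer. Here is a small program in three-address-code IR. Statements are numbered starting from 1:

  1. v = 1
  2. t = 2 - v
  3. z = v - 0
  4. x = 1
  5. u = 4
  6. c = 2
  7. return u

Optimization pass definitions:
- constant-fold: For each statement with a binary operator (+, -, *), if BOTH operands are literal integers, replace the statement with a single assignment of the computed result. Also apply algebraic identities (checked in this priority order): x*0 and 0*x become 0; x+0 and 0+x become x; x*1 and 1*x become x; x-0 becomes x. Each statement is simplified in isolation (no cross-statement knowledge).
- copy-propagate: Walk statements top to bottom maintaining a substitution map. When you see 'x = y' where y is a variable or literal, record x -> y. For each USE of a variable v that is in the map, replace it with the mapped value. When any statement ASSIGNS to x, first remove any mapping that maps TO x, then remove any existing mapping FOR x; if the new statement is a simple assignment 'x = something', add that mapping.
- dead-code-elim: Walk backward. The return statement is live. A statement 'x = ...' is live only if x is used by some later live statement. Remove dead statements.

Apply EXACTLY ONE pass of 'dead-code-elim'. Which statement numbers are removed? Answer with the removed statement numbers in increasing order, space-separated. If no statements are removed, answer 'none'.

Backward liveness scan:
Stmt 1 'v = 1': DEAD (v not in live set [])
Stmt 2 't = 2 - v': DEAD (t not in live set [])
Stmt 3 'z = v - 0': DEAD (z not in live set [])
Stmt 4 'x = 1': DEAD (x not in live set [])
Stmt 5 'u = 4': KEEP (u is live); live-in = []
Stmt 6 'c = 2': DEAD (c not in live set ['u'])
Stmt 7 'return u': KEEP (return); live-in = ['u']
Removed statement numbers: [1, 2, 3, 4, 6]
Surviving IR:
  u = 4
  return u

Answer: 1 2 3 4 6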